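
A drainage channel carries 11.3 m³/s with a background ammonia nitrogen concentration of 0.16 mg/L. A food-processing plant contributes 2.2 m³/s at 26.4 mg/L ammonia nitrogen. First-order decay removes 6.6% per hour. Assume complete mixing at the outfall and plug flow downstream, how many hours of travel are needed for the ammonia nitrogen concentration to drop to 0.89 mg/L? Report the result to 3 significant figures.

Flow-weighted average: C = (11.30·0.1600 + 2.200·26.40) / 13.50 = 59.89/13.50 = 4.436 mg/L.
6.6%/h lost → k = −ln(1 − 0.066) = 0.06828 h⁻¹.
4.436·exp(−k·t) = 0.89 → t = ln(4.436/0.89)/k = 84690 s = 23.53 h.

23.5 h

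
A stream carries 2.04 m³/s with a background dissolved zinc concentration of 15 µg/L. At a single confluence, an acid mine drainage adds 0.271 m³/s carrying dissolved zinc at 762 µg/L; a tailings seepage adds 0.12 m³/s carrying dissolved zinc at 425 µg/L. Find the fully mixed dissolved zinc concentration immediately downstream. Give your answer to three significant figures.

119 µg/L

Mixed concentration C = ΣQC/ΣQ = (2.040·15.00 + 0.2710·762.0 + 0.1200·425.0) / 2.431 = 288.1/2.431 = 118.5 µg/L.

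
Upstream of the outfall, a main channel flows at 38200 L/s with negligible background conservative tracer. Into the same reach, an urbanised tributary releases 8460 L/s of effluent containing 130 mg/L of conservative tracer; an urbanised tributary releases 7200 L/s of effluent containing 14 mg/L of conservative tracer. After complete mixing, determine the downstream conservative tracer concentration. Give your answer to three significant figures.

22.3 mg/L

Flow-weighted average: C = (38200·0 + 8460·130.0 + 7200·14.00) / 53860 = 1201000/53860 = 22.29 mg/L.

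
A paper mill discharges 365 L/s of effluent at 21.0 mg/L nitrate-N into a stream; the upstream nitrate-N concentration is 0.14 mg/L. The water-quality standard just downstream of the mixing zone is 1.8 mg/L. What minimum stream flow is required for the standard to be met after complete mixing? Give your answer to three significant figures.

4220 L/s

Set C_mix = 1.8: (Q·0.1400 + 365.0·21.00) / (Q + 365.0) = 1.8
→ Q = 365.0·(21.00 − 1.8)/(1.8 − 0.1400) = 4222 L/s.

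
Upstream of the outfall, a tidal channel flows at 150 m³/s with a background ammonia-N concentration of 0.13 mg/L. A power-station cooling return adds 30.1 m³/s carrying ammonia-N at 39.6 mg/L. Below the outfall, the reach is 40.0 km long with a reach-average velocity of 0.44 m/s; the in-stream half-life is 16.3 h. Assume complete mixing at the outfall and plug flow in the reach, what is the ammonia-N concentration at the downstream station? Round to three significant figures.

2.30 mg/L

Conservation of mass: C = (150.0·0.1300 + 30.10·39.60) / 180.1 = 1211/180.1 = 6.727 mg/L.
Travel time t = 40.0·1000 / 0.44 = 90910 s = 25.25 h.
Half-life 16.3 h → k = ln 2 / 16.3 = 0.04252 h⁻¹ = 1.021 d⁻¹.
Decay over the reach: 6.727·exp(−kt) = 6.727·0.3417 = 2.298 mg/L.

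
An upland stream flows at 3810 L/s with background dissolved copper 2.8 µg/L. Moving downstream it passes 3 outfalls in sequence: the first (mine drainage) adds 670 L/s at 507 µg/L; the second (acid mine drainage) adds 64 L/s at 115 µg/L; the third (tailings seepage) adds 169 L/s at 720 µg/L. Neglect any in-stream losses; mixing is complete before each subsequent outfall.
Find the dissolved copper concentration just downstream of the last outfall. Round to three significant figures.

After outfall 1: Q = 3810 + 670.0 = 4480 L/s; C = (3810·2.800 + 670.0·507.0)/4480 = 78.20 µg/L.
After outfall 2: Q = 4480 + 64.00 = 4544 L/s; C = (4480·78.20 + 64.00·115.0)/4544 = 78.72 µg/L.
After outfall 3: Q = 4544 + 169.0 = 4713 L/s; C = (4544·78.72 + 169.0·720.0)/4713 = 101.7 µg/L.

102 µg/L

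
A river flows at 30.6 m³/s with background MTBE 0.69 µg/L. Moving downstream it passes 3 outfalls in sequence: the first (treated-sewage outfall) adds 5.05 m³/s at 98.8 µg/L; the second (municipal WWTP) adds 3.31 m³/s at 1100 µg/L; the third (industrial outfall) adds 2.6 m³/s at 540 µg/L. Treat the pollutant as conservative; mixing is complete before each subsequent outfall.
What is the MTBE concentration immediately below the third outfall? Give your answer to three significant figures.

134 µg/L

Outfall 1: combined Q = 35.65 m³/s; C = (30.60·0.6900 + 5.050·98.80)/35.65 = 14.59 µg/L.
Outfall 2: combined Q = 38.96 m³/s; C = (35.65·14.59 + 3.310·1100)/38.96 = 106.8 µg/L.
Outfall 3: combined Q = 41.56 m³/s; C = (38.96·106.8 + 2.600·540.0)/41.56 = 133.9 µg/L.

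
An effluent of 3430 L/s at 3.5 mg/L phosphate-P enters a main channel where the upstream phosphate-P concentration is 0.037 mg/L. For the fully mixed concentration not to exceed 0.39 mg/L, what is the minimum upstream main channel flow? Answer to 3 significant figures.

Set C_mix = 0.39: (Q·0.03700 + 3430·3.500) / (Q + 3430) = 0.39
→ Q = 3430·(3.500 − 0.39)/(0.39 − 0.03700) = 30220 L/s.

30200 L/s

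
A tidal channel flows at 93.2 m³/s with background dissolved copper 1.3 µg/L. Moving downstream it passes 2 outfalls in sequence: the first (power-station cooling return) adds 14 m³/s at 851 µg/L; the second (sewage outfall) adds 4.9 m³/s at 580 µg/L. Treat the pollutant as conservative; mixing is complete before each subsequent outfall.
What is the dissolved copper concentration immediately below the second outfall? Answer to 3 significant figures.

133 µg/L

After outfall 1: Q = 93.20 + 14.00 = 107.2 m³/s; C = (93.20·1.300 + 14.00·851.0)/107.2 = 112.3 µg/L.
After outfall 2: Q = 107.2 + 4.900 = 112.1 m³/s; C = (107.2·112.3 + 4.900·580.0)/112.1 = 132.7 µg/L.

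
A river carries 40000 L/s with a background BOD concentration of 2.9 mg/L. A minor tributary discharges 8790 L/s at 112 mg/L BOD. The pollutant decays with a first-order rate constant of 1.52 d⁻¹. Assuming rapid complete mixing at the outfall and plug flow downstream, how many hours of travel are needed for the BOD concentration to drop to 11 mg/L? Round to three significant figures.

Flow-weighted average: C = (40000·2.900 + 8790·112.0) / 48790 = 1100000/48790 = 22.56 mg/L.
22.56·exp(−k·t) = 11 → t = ln(22.56/11)/k = 40820 s = 11.34 h.

11.3 h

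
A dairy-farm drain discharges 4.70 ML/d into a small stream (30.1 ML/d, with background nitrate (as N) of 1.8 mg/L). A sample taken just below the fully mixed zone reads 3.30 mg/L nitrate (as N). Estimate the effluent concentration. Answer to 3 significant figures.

Mass balance: 30.10·1.800 + 4.700·Cₑ = 34.80·3.300
→ Cₑ = (34.80·3.300 − 30.10·1.800) / 4.700 = 12.91 mg/L.

12.9 mg/L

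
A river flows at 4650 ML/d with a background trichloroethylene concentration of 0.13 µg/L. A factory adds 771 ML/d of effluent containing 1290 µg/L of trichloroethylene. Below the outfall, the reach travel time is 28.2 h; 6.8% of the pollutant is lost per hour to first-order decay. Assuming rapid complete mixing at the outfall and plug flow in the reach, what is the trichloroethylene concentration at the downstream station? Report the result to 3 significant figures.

Mixed concentration C = ΣQC/ΣQ = (4650·0.1300 + 771.0·1290) / 5421 = 995200/5421 = 183.6 µg/L.
6.8%/h lost → k = −ln(1 − 0.068) = 0.07042 h⁻¹.
After decay, C = 183.6 × e^(−kt) = 183.6 × 0.1373 = 25.20 µg/L.

25.2 µg/L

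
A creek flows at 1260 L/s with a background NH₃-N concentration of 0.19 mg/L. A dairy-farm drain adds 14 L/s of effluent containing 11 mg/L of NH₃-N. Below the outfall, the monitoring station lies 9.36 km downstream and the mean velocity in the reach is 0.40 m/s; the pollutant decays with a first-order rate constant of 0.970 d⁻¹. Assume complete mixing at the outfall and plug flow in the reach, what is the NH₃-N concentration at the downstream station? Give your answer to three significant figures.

Flow-weighted average: C = (1260·0.1900 + 14.00·11.00) / 1274 = 393.4/1274 = 0.3088 mg/L.
Travel time t = 9.36·1000 / 0.40 = 23400 s = 6.500 h.
After decay, C = 0.3088 × e^(−kt) = 0.3088 × 0.7690 = 0.2374 mg/L.

0.237 mg/L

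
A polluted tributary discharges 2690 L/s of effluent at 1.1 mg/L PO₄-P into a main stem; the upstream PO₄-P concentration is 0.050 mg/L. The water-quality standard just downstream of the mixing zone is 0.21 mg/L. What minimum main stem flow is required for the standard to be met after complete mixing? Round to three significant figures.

Set C_mix = 0.21: (Q·0.05000 + 2690·1.100) / (Q + 2690) = 0.21
→ Q = 2690·(1.100 − 0.21)/(0.21 − 0.05000) = 14960 L/s.

15000 L/s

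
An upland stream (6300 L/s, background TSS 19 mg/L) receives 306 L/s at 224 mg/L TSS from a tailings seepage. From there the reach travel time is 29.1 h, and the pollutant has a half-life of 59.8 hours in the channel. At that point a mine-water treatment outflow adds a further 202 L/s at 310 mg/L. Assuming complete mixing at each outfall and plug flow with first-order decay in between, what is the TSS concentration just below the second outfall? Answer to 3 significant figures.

28.9 mg/L

Mass balance: C = (6300·19.00 + 306.0·224.0) / 6606 = 188200/6606 = 28.50 mg/L; combined flow 6606 L/s.
Half-life 59.8 h → k = ln 2 / 59.8 = 0.01159 h⁻¹ = 0.2782 d⁻¹.
First-order decay: C = 28.50·exp(−k·t) = 28.50·0.7137 = 20.34 mg/L.
At the second outfall, C = (6606·20.34 + 202.0·310.0) / (6606 + 202.0) = 28.93 mg/L.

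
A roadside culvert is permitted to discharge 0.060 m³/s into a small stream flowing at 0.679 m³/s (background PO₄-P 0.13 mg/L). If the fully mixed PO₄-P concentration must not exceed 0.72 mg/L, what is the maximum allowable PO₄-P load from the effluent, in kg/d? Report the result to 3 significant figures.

38.3 kg/d

Mass balance at the limit: 0.6790·0.1300 + 0.06000·Cₑ = 0.7390·0.72 → Cₑ = 7.397 mg/L.
Load = 0.06000 m³/s × 7.397 g/m³ × 86 400 s/d = 38.35 kg/d.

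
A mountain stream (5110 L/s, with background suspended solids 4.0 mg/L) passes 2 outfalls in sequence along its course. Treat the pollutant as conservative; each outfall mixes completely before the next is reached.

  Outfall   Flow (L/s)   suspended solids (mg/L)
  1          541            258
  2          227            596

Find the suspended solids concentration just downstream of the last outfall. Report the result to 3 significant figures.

After outfall 1: Q = 5110 + 541.0 = 5651 L/s; C = (5110·4.000 + 541.0·258.0)/5651 = 28.32 mg/L.
After outfall 2: Q = 5651 + 227.0 = 5878 L/s; C = (5651·28.32 + 227.0·596.0)/5878 = 50.24 mg/L.

50.2 mg/L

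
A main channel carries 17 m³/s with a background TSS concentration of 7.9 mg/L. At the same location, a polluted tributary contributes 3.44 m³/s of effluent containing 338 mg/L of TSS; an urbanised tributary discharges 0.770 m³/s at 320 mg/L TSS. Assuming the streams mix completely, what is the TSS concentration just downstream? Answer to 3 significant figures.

72.8 mg/L

After mixing, C = (17.00·7.900 + 3.440·338.0 + 0.7700·320.0) / 21.21 = 1543/21.21 = 72.77 mg/L.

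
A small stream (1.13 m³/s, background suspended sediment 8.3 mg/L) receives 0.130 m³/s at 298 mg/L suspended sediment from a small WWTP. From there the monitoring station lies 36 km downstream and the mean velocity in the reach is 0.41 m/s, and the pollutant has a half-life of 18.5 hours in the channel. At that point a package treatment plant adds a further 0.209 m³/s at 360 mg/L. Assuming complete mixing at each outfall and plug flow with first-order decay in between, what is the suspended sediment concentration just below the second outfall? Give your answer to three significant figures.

64.4 mg/L

Conservation of mass: C = (1.130·8.300 + 0.1300·298.0) / 1.260 = 48.12/1.260 = 38.19 mg/L; combined flow 1.260 m³/s.
Travel time t = 36·1000 / 0.41 = 87800 s = 24.39 h.
Half-life 18.5 h → k = ln 2 / 18.5 = 0.03747 h⁻¹ = 0.8992 d⁻¹.
After decay, C = 38.19 × e^(−kt) = 38.19 × 0.4010 = 15.31 mg/L.
At the second outfall, C = (1.260·15.31 + 0.2090·360.0) / (1.260 + 0.2090) = 64.35 mg/L.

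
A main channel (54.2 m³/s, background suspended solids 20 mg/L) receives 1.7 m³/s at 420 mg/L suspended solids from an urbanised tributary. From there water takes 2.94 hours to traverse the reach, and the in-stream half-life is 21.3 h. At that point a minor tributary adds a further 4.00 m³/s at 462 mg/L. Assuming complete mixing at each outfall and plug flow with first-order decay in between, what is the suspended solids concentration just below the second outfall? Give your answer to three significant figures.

58.1 mg/L

Mass balance: C = (54.20·20.00 + 1.700·420.0) / 55.90 = 1798/55.90 = 32.16 mg/L; combined flow 55.90 m³/s.
Half-life 21.3 h → k = ln 2 / 21.3 = 0.03254 h⁻¹ = 0.7810 d⁻¹.
Applying C = C₀e^(−kt): 32.16 × 0.9088 = 29.23 mg/L.
Second outfall: C = (55.90·29.23 + 4.000·462.0)/59.90 = 58.13 mg/L.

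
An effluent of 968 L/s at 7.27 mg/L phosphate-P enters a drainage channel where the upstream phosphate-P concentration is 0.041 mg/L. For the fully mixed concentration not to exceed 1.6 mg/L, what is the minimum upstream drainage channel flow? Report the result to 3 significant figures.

Set C_mix = 1.6: (Q·0.04100 + 968.0·7.270) / (Q + 968.0) = 1.6
→ Q = 968.0·(7.270 − 1.6)/(1.6 − 0.04100) = 3521 L/s.

3520 L/s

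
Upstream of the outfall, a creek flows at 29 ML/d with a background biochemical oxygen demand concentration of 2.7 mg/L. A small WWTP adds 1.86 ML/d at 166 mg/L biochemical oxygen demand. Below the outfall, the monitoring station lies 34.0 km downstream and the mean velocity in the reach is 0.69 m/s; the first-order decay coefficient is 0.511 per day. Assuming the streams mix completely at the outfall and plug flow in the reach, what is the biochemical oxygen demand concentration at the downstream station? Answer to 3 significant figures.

Conservation of mass: C = (29.00·2.700 + 1.860·166.0) / 30.86 = 387.1/30.86 = 12.54 mg/L.
Travel time t = 34.0·1000 / 0.69 = 49280 s = 13.69 h.
After decay, C = 12.54 × e^(−kt) = 12.54 × 0.7472 = 9.372 mg/L.

9.37 mg/L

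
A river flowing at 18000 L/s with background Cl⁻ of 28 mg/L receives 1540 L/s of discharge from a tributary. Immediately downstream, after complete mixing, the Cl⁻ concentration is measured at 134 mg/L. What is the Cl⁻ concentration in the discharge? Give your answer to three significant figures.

1370 mg/L

Mass balance: 18000·28.00 + 1540·Cₑ = 19540·134.0
→ Cₑ = (19540·134.0 − 18000·28.00) / 1540 = 1373 mg/L.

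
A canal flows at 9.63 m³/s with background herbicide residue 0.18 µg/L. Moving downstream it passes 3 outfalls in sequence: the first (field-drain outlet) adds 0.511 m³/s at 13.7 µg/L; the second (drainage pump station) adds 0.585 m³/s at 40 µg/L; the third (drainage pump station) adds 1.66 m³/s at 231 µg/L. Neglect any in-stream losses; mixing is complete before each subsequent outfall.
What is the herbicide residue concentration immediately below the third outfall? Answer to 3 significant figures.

Below outfall 1: Q → 10.14 m³/s, C = (9.630·0.1800 + 0.5110·13.70)/10.14 = 0.8613 µg/L.
Below outfall 2: Q → 10.73 m³/s, C = (10.14·0.8613 + 0.5850·40.00)/10.73 = 2.996 µg/L.
Below outfall 3: Q → 12.39 m³/s, C = (10.73·2.996 + 1.660·231.0)/12.39 = 33.55 µg/L.

33.6 µg/L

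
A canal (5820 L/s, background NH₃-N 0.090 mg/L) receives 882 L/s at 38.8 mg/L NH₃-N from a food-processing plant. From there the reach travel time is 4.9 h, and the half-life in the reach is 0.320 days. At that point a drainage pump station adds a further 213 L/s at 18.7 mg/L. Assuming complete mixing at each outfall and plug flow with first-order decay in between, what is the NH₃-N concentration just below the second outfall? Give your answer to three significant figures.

3.80 mg/L

Flow-weighted average: C = (5820·0.09000 + 882.0·38.80) / 6702 = 34750/6702 = 5.184 mg/L; combined flow 6702 L/s.
Half-life 0.320 d → k = ln 2 / 0.320 = 2.166 d⁻¹.
Decay over the reach: 5.184·exp(−kt) = 5.184·0.6426 = 3.331 mg/L.
At the second outfall, C = (6702·3.331 + 213.0·18.70) / (6702 + 213.0) = 3.805 mg/L.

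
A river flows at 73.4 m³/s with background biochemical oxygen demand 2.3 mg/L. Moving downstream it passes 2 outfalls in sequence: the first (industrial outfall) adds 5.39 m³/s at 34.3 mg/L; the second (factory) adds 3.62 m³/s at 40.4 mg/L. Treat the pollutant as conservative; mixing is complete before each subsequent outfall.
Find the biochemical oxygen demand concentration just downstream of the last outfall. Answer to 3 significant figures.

Outfall 1: combined Q = 78.79 m³/s; C = (73.40·2.300 + 5.390·34.30)/78.79 = 4.489 mg/L.
Outfall 2: combined Q = 82.41 m³/s; C = (78.79·4.489 + 3.620·40.40)/82.41 = 6.067 mg/L.

6.07 mg/L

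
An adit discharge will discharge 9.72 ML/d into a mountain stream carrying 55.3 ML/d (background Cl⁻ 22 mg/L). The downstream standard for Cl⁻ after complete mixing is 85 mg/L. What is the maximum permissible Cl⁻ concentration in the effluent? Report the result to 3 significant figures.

443 mg/L

At the limit, (Qr·Cr + Qe·Cₑ)/(Qr + Qe) = 85:
Cₑ = (65.02·85 − 55.30·22.00) / 9.720 = 443.4 mg/L.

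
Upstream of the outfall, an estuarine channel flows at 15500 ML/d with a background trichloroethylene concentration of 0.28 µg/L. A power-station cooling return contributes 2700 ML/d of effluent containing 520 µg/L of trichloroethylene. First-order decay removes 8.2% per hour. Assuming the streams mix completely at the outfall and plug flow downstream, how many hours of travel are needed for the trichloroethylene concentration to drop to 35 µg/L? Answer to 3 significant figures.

Flow-weighted average: C = (15500·0.2800 + 2700·520.0) / 18200 = 1408000/18200 = 77.38 µg/L.
8.2%/h lost → k = −ln(1 − 0.082) = 0.08556 h⁻¹.
77.38·exp(−k·t) = 35 → t = ln(77.38/35)/k = 33380 s = 9.273 h.

9.27 h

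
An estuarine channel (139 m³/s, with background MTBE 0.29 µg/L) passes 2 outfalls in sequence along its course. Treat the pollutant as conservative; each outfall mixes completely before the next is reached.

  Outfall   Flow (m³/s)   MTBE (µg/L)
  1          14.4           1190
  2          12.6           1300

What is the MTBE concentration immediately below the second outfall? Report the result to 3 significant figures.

Outfall 1: combined Q = 153.4 m³/s; C = (139.0·0.2900 + 14.40·1190)/153.4 = 112.0 µg/L.
Outfall 2: combined Q = 166.0 m³/s; C = (153.4·112.0 + 12.60·1300)/166.0 = 202.1 µg/L.

202 µg/L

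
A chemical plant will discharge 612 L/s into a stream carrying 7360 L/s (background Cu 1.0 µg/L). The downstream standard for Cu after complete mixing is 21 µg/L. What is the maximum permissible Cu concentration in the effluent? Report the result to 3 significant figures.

At the limit, (Qr·Cr + Qe·Cₑ)/(Qr + Qe) = 21:
Cₑ = (7972·21 − 7360·1.000) / 612.0 = 261.5 µg/L.

262 µg/L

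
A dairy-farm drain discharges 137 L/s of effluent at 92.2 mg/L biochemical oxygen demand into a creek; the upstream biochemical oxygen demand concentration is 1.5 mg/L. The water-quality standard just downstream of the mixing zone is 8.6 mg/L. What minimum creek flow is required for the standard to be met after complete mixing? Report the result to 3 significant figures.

Set C_mix = 8.6: (Q·1.500 + 137.0·92.20) / (Q + 137.0) = 8.6
→ Q = 137.0·(92.20 − 8.6)/(8.6 − 1.500) = 1613 L/s.

1610 L/s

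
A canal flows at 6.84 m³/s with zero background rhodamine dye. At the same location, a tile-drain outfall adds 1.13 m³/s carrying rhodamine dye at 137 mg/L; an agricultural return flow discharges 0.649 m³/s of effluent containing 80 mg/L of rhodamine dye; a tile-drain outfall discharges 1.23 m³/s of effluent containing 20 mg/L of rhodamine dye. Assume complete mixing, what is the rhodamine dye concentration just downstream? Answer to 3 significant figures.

23.5 mg/L

Flow-weighted average: C = (6.840·0 + 1.130·137.0 + 0.6490·80.00 + 1.230·20.00) / 9.849 = 231.3/9.849 = 23.49 mg/L.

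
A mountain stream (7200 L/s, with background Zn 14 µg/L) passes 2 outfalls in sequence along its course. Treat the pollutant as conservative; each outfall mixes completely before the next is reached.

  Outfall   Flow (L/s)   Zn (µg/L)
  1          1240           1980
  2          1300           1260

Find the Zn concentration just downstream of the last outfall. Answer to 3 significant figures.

Outfall 1: combined Q = 8440 L/s; C = (7200·14.00 + 1240·1980)/8440 = 302.8 µg/L.
Outfall 2: combined Q = 9740 L/s; C = (8440·302.8 + 1300·1260)/9740 = 430.6 µg/L.

431 µg/L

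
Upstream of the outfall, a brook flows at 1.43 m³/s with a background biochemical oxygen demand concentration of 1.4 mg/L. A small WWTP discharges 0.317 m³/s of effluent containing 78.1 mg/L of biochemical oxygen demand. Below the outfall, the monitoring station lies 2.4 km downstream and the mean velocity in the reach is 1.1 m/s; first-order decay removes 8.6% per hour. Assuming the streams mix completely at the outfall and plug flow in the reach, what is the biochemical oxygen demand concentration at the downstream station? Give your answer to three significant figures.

After mixing, C = (1.430·1.400 + 0.3170·78.10) / 1.747 = 26.76/1.747 = 15.32 mg/L.
Travel time t = 2.4·1000 / 1.1 = 2182 s = 0.6061 h.
8.6%/h lost → k = −ln(1 − 0.086) = 0.08992 h⁻¹.
Applying C = C₀e^(−kt): 15.32 × 0.9470 = 14.51 mg/L.

14.5 mg/L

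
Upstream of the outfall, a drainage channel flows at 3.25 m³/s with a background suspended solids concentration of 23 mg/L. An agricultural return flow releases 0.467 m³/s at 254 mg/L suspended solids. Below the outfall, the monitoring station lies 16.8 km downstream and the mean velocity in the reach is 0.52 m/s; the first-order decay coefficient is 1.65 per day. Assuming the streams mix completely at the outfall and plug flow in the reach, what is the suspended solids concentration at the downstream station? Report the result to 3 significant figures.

Mass balance: C = (3.250·23.00 + 0.4670·254.0) / 3.717 = 193.4/3.717 = 52.02 mg/L.
Travel time t = 16.8·1000 / 0.52 = 32310 s = 8.974 h.
After decay, C = 52.02 × e^(−kt) = 52.02 × 0.5396 = 28.07 mg/L.

28.1 mg/L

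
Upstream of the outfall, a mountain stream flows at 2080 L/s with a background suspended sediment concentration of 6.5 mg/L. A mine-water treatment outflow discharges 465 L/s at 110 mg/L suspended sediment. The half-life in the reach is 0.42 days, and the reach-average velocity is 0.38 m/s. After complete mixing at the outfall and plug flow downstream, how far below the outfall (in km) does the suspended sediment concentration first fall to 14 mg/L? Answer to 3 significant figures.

11.9 km

Mixed concentration C = ΣQC/ΣQ = (2080·6.500 + 465.0·110.0) / 2545 = 64670/2545 = 25.41 mg/L.
Half-life 0.42 d → k = ln 2 / 0.42 = 1.650 d⁻¹.
Set 25.41·exp(−k·t) = 14 → t = ln(25.41/14)/k = 31210 s = 8.669 h.
Distance = v·t = 0.38·31210 = 11860 m = 11.86 km.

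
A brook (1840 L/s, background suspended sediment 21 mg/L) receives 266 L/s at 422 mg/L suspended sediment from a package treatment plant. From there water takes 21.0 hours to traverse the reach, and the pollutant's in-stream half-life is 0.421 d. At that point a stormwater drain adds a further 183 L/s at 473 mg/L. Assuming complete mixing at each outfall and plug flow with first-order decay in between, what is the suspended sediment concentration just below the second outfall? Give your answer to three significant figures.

Mixed concentration C = ΣQC/ΣQ = (1840·21.00 + 266.0·422.0) / 2106 = 150900/2106 = 71.65 mg/L; combined flow 2106 L/s.
Half-life 0.421 d → k = ln 2 / 0.421 = 1.646 d⁻¹.
Applying C = C₀e^(−kt): 71.65 × 0.2368 = 16.96 mg/L.
Second outfall: C = (2106·16.96 + 183.0·473.0)/2289 = 53.42 mg/L.

53.4 mg/L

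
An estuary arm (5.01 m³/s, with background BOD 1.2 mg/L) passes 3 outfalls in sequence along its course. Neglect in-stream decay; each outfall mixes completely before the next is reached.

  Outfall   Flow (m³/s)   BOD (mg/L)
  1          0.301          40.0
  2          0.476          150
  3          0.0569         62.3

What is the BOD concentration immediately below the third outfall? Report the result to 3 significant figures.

15.9 mg/L

Below outfall 1: Q → 5.311 m³/s, C = (5.010·1.200 + 0.3010·40.00)/5.311 = 3.399 mg/L.
Below outfall 2: Q → 5.787 m³/s, C = (5.311·3.399 + 0.4760·150.0)/5.787 = 15.46 mg/L.
Below outfall 3: Q → 5.844 m³/s, C = (5.787·15.46 + 0.05690·62.30)/5.844 = 15.91 mg/L.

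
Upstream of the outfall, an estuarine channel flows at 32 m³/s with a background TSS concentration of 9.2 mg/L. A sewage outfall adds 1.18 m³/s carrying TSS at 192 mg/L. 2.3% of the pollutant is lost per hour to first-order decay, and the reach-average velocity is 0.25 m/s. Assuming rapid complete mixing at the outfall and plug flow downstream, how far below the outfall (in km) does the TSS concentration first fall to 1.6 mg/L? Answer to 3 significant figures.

88.3 km

After mixing, C = (32.00·9.200 + 1.180·192.0) / 33.18 = 521.0/33.18 = 15.70 mg/L.
2.3%/h lost → k = −ln(1 − 0.023) = 0.02327 h⁻¹.
Set 15.70·exp(−k·t) = 1.6 → t = ln(15.70/1.6)/k = 353300 s = 98.15 h.
Distance = v·t = 0.25·353300 = 88330 m = 88.33 km.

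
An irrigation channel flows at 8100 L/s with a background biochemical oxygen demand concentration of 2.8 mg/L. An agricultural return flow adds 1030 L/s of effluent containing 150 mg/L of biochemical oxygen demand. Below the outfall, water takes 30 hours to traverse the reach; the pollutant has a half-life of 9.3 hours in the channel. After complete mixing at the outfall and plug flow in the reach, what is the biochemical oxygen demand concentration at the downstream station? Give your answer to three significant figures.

Mixed concentration C = ΣQC/ΣQ = (8100·2.800 + 1030·150.0) / 9130 = 177200/9130 = 19.41 mg/L.
Half-life 9.3 h → k = ln 2 / 9.3 = 0.07453 h⁻¹ = 1.789 d⁻¹.
First-order decay: C = 19.41·exp(−k·t) = 19.41·0.1069 = 2.074 mg/L.

2.07 mg/L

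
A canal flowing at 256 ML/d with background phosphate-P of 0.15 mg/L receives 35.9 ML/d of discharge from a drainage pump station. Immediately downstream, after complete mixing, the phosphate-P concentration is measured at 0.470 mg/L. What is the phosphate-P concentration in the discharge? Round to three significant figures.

2.75 mg/L

Mass balance: 256.0·0.1500 + 35.90·Cₑ = 291.9·0.4700
→ Cₑ = (291.9·0.4700 − 256.0·0.1500) / 35.90 = 2.752 mg/L.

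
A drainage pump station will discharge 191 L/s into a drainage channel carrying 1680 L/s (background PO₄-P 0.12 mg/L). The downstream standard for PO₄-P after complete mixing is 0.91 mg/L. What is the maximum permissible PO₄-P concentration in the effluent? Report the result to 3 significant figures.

7.86 mg/L

At the limit, (Qr·Cr + Qe·Cₑ)/(Qr + Qe) = 0.91:
Cₑ = (1871·0.91 − 1680·0.1200) / 191.0 = 7.859 mg/L.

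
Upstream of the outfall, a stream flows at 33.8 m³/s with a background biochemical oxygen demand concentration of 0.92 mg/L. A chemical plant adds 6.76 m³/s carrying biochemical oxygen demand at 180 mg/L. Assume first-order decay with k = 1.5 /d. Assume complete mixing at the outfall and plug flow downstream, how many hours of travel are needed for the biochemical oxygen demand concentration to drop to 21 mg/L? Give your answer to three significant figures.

Conservation of mass: C = (33.80·0.9200 + 6.760·180.0) / 40.56 = 1248/40.56 = 30.77 mg/L.
30.77·exp(−k·t) = 21 → t = ln(30.77/21)/k = 22000 s = 6.111 h.

6.11 h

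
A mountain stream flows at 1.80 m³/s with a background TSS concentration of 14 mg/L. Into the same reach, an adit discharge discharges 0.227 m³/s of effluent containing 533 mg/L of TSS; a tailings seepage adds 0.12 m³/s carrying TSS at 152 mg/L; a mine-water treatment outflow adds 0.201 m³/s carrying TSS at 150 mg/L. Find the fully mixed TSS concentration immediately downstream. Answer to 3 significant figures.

Conservation of mass: C = (1.800·14.00 + 0.2270·533.0 + 0.1200·152.0 + 0.2010·150.0) / 2.348 = 194.6/2.348 = 82.87 mg/L.

82.9 mg/L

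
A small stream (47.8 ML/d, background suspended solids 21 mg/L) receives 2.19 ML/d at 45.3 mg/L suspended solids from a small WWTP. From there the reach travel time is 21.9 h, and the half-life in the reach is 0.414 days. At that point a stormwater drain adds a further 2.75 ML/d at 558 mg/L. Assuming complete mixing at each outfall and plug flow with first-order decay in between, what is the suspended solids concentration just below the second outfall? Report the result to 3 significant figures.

33.6 mg/L

After mixing, C = (47.80·21.00 + 2.190·45.30) / 49.99 = 1103/49.99 = 22.06 mg/L; combined flow 49.99 ML/d.
Half-life 0.414 d → k = ln 2 / 0.414 = 1.674 d⁻¹.
Applying C = C₀e^(−kt): 22.06 × 0.2170 = 4.788 mg/L.
At the second outfall, C = (49.99·4.788 + 2.750·558.0) / (49.99 + 2.750) = 33.63 mg/L.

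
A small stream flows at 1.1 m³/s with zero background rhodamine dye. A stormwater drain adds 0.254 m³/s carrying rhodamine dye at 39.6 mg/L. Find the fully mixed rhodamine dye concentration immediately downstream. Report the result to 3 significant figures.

Flow-weighted average: C = (1.100·0 + 0.2540·39.60) / 1.354 = 10.06/1.354 = 7.429 mg/L.

7.43 mg/L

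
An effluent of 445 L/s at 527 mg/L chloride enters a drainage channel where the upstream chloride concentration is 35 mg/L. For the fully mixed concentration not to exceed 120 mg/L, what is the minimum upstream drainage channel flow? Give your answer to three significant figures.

Set C_mix = 120: (Q·35.00 + 445.0·527.0) / (Q + 445.0) = 120
→ Q = 445.0·(527.0 − 120)/(120 − 35.00) = 2131 L/s.

2130 L/s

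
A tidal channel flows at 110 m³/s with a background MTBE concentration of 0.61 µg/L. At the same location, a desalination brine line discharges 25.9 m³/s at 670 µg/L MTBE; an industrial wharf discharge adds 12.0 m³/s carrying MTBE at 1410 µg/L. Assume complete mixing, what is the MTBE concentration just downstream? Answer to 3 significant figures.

Mixed concentration C = ΣQC/ΣQ = (110.0·0.6100 + 25.90·670.0 + 12.00·1410) / 147.9 = 34340/147.9 = 232.2 µg/L.

232 µg/L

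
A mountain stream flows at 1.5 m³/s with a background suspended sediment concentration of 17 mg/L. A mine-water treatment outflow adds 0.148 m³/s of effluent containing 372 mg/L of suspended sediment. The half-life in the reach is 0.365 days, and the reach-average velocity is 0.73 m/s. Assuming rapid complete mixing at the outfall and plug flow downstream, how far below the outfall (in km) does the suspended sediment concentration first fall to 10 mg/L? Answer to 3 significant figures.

After mixing, C = (1.500·17.00 + 0.1480·372.0) / 1.648 = 80.56/1.648 = 48.88 mg/L.
Half-life 0.365 d → k = ln 2 / 0.365 = 1.899 d⁻¹.
Set 48.88·exp(−k·t) = 10 → t = ln(48.88/10)/k = 72190 s = 20.05 h.
Distance = v·t = 0.73·72190 = 52700 m = 52.70 km.

52.7 km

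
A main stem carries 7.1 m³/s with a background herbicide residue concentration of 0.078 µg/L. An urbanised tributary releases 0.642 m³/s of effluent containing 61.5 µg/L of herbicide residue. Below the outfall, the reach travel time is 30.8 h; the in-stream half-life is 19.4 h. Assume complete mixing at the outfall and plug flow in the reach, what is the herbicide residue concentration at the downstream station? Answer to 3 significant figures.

Conservation of mass: C = (7.100·0.07800 + 0.6420·61.50) / 7.742 = 40.04/7.742 = 5.171 µg/L.
Half-life 19.4 h → k = ln 2 / 19.4 = 0.03573 h⁻¹ = 0.8575 d⁻¹.
Applying C = C₀e^(−kt): 5.171 × 0.3327 = 1.721 µg/L.

1.72 µg/L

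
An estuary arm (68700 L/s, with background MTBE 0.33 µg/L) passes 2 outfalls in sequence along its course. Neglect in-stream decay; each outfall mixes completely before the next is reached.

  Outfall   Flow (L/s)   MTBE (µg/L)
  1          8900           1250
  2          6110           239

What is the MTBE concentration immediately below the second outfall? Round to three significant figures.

Below outfall 1: Q → 77600 L/s, C = (68700·0.3300 + 8900·1250)/77600 = 143.7 µg/L.
Below outfall 2: Q → 83710 L/s, C = (77600·143.7 + 6110·239.0)/83710 = 150.6 µg/L.

151 µg/L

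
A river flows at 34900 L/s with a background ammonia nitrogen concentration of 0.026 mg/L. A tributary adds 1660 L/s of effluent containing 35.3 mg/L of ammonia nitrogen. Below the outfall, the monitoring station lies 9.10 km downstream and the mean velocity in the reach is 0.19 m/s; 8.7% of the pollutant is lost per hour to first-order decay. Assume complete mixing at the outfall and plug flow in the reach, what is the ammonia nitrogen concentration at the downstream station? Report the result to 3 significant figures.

0.485 mg/L

Mixed concentration C = ΣQC/ΣQ = (34900·0.02600 + 1660·35.30) / 36560 = 59510/36560 = 1.628 mg/L.
Travel time t = 9.10·1000 / 0.19 = 47890 s = 13.30 h.
8.7%/h lost → k = −ln(1 − 0.087) = 0.09102 h⁻¹.
Applying C = C₀e^(−kt): 1.628 × 0.2979 = 0.4849 mg/L.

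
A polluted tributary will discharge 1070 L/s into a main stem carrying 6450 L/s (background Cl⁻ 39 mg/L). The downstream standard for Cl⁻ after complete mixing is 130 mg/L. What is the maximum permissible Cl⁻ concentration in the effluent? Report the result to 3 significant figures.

At the limit, (Qr·Cr + Qe·Cₑ)/(Qr + Qe) = 130:
Cₑ = (7520·130 − 6450·39.00) / 1070 = 678.6 mg/L.

679 mg/L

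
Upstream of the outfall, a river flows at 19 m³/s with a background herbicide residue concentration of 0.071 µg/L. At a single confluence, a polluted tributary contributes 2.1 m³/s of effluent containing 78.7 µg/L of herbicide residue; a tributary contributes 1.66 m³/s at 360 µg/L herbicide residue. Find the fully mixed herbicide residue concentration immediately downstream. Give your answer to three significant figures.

After mixing, C = (19.00·0.07100 + 2.100·78.70 + 1.660·360.0) / 22.76 = 764.2/22.76 = 33.58 µg/L.

33.6 µg/L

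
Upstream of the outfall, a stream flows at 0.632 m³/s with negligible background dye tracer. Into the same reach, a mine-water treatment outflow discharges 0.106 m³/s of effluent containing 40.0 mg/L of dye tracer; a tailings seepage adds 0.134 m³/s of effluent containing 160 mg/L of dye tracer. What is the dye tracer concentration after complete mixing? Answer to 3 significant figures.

Mass balance: C = (0.6320·0 + 0.1060·40.00 + 0.1340·160.0) / 0.8720 = 25.68/0.8720 = 29.45 mg/L.

29.4 mg/L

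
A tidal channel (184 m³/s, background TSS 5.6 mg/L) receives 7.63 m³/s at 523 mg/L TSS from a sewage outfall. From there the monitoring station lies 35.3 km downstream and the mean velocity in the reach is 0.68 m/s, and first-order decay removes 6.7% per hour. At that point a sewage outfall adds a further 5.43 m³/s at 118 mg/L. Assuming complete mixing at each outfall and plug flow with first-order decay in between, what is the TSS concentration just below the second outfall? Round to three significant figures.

Flow-weighted average: C = (184.0·5.600 + 7.630·523.0) / 191.6 = 5021/191.6 = 26.20 mg/L; combined flow 191.6 m³/s.
Travel time t = 35.3·1000 / 0.68 = 51910 s = 14.42 h.
6.7%/h lost → k = −ln(1 − 0.067) = 0.06935 h⁻¹.
Decay over the reach: 26.20·exp(−kt) = 26.20·0.3679 = 9.639 mg/L.
Second outfall: C = (191.6·9.639 + 5.430·118.0)/197.1 = 12.62 mg/L.

12.6 mg/L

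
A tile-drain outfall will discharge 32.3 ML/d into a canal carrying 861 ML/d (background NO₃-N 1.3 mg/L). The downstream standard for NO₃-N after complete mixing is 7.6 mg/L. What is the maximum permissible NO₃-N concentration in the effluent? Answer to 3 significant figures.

176 mg/L

At the limit, (Qr·Cr + Qe·Cₑ)/(Qr + Qe) = 7.6:
Cₑ = (893.3·7.6 − 861.0·1.300) / 32.30 = 175.5 mg/L.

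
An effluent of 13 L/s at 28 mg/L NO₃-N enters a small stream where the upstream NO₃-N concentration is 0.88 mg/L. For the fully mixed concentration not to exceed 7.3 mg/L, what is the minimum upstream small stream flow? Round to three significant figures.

Set C_mix = 7.3: (Q·0.8800 + 13.00·28.00) / (Q + 13.00) = 7.3
→ Q = 13.00·(28.00 − 7.3)/(7.3 − 0.8800) = 41.92 L/s.

41.9 L/s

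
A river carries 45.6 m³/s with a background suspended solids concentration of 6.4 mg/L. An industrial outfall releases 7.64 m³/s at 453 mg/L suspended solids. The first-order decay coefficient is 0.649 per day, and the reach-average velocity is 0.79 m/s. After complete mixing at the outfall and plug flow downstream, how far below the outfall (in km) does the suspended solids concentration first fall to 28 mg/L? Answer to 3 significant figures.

Mixed concentration C = ΣQC/ΣQ = (45.60·6.400 + 7.640·453.0) / 53.24 = 3753/53.24 = 70.49 mg/L.
Set 70.49·exp(−k·t) = 28 → t = ln(70.49/28)/k = 122900 s = 34.14 h.
Distance = v·t = 0.79·122900 = 97100 m = 97.10 km.

97.1 km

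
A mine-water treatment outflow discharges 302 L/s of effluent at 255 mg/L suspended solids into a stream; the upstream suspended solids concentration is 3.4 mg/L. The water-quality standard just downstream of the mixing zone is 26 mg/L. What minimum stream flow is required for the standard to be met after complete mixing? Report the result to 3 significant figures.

3060 L/s

Set C_mix = 26: (Q·3.400 + 302.0·255.0) / (Q + 302.0) = 26
→ Q = 302.0·(255.0 − 26)/(26 − 3.400) = 3060 L/s.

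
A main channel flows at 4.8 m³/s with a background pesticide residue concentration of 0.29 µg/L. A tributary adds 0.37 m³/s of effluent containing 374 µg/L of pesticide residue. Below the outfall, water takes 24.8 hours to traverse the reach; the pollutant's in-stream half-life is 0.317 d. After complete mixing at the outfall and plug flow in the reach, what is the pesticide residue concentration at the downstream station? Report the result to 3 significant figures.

2.82 µg/L

Mass balance: C = (4.800·0.2900 + 0.3700·374.0) / 5.170 = 139.8/5.170 = 27.04 µg/L.
Half-life 0.317 d → k = ln 2 / 0.317 = 2.187 d⁻¹.
Applying C = C₀e^(−kt): 27.04 × 0.1044 = 2.823 µg/L.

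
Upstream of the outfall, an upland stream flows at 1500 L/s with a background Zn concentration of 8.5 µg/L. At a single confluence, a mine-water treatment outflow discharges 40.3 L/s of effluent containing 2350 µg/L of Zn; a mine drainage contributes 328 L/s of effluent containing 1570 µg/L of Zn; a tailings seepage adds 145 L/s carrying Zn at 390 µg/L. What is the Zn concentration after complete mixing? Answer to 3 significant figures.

337 µg/L

Mixed concentration C = ΣQC/ΣQ = (1500·8.500 + 40.30·2350 + 328.0·1570 + 145.0·390.0) / 2013 = 679000/2013 = 337.2 µg/L.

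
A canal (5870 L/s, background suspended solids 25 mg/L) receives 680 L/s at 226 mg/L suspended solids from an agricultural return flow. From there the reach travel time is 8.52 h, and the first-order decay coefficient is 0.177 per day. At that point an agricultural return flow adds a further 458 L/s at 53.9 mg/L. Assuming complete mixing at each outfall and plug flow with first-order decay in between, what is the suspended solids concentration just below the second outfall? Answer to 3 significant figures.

43.8 mg/L

Mixed concentration C = ΣQC/ΣQ = (5870·25.00 + 680.0·226.0) / 6550 = 300400/6550 = 45.87 mg/L; combined flow 6550 L/s.
After decay, C = 45.87 × e^(−kt) = 45.87 × 0.9391 = 43.07 mg/L.
Second outfall: C = (6550·43.07 + 458.0·53.90)/7008 = 43.78 mg/L.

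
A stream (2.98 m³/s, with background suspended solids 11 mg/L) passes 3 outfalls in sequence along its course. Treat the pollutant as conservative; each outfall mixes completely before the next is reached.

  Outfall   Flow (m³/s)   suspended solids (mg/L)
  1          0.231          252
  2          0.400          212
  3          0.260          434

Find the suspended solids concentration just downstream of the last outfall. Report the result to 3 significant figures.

74.6 mg/L

Below outfall 1: Q → 3.211 m³/s, C = (2.980·11.00 + 0.2310·252.0)/3.211 = 28.34 mg/L.
Below outfall 2: Q → 3.611 m³/s, C = (3.211·28.34 + 0.4000·212.0)/3.611 = 48.68 mg/L.
Below outfall 3: Q → 3.871 m³/s, C = (3.611·48.68 + 0.2600·434.0)/3.871 = 74.56 mg/L.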